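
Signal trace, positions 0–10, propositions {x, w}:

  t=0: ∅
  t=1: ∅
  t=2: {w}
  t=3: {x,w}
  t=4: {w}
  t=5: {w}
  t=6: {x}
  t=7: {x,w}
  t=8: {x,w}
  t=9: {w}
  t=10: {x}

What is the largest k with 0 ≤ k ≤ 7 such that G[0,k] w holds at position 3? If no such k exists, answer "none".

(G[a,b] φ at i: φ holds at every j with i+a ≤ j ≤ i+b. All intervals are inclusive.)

2

w must hold from j=3 onward; find where it first fails.
  j=3: holds
  j=4: holds
  j=5: holds
  j=6: fails
Holds on [3,5], so largest k = 2.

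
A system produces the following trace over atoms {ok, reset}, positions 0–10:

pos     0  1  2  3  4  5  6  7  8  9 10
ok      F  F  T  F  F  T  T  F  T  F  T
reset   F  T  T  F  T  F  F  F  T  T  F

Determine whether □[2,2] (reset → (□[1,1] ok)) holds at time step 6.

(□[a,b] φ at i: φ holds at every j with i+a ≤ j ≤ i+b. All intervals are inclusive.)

Check (reset → (□[1,1] ok)) at every j in [8,8]:
  j=8: antecedent true; consequent fails at 9 → ✗
Fails at j=8 → formula fails.

No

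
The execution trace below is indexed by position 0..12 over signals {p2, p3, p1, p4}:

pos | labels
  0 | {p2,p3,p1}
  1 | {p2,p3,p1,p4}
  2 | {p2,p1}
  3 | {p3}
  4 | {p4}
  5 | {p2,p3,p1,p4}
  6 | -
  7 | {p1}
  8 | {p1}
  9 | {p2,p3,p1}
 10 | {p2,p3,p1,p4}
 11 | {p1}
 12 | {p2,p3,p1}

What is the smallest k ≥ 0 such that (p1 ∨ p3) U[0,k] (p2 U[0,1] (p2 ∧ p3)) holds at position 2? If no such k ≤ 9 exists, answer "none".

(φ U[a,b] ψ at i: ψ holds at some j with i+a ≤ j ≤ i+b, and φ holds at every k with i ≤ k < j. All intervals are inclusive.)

none

Need earliest j ≥ 2 with (p2 U[0,1] (p2 ∧ p3)), and (p1 ∨ p3) at every k in [2,j-1].
  j=2: rhs fails.
  j=3: rhs fails.
  j=4: rhs fails.
  j=5: rhs holds but lhs fails at k=4.
  j=6: rhs fails.
  j=7: rhs fails.
  j=8: rhs fails.
  j=9: rhs holds but lhs fails at k=4.
  j=10: rhs holds but lhs fails at k=4.
  j=11: rhs fails.
No witness within the range → none.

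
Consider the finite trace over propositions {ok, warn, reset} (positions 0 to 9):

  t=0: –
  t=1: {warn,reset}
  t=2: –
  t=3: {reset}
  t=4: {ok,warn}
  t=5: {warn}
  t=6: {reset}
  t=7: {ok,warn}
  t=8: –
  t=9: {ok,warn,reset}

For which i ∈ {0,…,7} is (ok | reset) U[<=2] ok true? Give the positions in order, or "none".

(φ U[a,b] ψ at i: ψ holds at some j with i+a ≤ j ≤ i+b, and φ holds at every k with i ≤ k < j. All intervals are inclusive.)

3, 4, 6, 7

Evaluate at each i in [0,7]:
  i=0: ✗ (no rhs in [0,2])
  i=1: ✗ (no rhs in [1,3])
  i=2: ✗ (lhs fails at k=2 before rhs at j=4)
  i=3: ✓ (rhs at j=4; lhs holds on [3,3])
  i=4: ✓ (rhs at j=4)
  i=5: ✗ (lhs fails at k=5 before rhs at j=7)
  i=6: ✓ (rhs at j=7; lhs holds on [6,6])
  i=7: ✓ (rhs at j=7)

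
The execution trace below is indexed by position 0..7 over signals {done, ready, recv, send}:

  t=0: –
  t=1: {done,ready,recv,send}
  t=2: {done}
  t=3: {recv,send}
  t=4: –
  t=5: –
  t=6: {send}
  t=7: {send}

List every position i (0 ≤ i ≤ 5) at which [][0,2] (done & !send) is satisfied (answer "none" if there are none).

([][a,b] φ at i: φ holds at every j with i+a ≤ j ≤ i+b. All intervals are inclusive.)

none

Evaluate at each i in [0,5]:
  i=0: ✗ (fails at j=0)
  i=1: ✗ (fails at j=1)
  i=2: ✗ (fails at j=3)
  i=3: ✗ (fails at j=3)
  i=4: ✗ (fails at j=4)
  i=5: ✗ (fails at j=5)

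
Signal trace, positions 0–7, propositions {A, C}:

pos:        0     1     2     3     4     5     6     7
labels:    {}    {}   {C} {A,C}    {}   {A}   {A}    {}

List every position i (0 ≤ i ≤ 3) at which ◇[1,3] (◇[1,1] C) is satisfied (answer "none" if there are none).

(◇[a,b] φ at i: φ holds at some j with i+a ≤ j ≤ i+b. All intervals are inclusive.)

Evaluate at each i in [0,3]:
  i=0: ✓ (witness j=1)
  i=1: ✓ (witness j=2)
  i=2: ✗ (none in [3,5])
  i=3: ✗ (none in [4,6])

0, 1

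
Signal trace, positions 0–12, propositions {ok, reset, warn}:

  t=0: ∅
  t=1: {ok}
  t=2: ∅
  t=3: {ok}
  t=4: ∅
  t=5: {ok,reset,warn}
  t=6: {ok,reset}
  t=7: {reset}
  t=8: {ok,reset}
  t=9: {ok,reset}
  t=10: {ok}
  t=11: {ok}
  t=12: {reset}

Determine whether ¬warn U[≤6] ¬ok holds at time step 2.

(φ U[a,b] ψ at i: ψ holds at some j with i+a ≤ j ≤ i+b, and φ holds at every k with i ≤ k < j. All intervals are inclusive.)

Yes

Need some j in [2,8] with ¬ok, and ¬warn at every k in [2,j-1].
  j=2: ¬ok holds; no prefix to check → satisfied.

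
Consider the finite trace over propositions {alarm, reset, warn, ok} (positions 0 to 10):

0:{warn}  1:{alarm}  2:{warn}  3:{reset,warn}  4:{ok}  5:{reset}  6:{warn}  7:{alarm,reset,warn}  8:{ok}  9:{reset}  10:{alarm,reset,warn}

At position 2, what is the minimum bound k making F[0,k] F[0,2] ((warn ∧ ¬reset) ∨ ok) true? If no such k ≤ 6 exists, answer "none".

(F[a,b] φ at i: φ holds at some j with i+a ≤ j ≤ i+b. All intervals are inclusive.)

Scan j = 2,3,… for F[0,2] ((warn ∧ ¬reset) ∨ ok):
  j=2: holds
First hit at j=2, so smallest k = 2-2 = 0.

0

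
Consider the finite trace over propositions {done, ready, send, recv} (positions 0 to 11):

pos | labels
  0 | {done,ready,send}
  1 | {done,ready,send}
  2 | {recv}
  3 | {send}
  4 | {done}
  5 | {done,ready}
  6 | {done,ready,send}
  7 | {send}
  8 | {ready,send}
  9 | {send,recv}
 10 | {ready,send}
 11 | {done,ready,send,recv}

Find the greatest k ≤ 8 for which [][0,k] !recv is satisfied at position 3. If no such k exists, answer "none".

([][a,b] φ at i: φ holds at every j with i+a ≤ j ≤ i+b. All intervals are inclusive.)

5

!recv must hold from j=3 onward; find where it first fails.
  j=3: holds
  j=4: holds
  j=5: holds
  j=6: holds
  j=7: holds
  j=8: holds
  j=9: fails
Holds on [3,8], so largest k = 5.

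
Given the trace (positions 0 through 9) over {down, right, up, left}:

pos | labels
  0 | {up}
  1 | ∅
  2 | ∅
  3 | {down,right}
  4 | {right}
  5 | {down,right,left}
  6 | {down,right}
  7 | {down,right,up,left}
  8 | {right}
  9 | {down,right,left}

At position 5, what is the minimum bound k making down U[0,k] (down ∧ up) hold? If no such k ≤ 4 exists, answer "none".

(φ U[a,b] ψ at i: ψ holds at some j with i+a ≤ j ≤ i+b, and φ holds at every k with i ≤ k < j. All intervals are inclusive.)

Need earliest j ≥ 5 with (down ∧ up), and down at every k in [5,j-1].
  j=5: rhs fails.
  j=6: rhs fails.
  j=7: rhs holds; lhs holds on [5,6]. k = 2.

2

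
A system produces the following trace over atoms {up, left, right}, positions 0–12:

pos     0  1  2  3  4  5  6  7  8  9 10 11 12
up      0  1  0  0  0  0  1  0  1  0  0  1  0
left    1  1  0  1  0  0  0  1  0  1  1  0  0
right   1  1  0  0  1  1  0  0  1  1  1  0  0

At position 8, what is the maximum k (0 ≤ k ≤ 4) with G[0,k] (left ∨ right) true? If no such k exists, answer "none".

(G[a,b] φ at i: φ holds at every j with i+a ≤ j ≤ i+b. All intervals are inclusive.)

2

(left ∨ right) must hold from j=8 onward; find where it first fails.
  j=8: holds
  j=9: holds
  j=10: holds
  j=11: fails
Holds on [8,10], so largest k = 2.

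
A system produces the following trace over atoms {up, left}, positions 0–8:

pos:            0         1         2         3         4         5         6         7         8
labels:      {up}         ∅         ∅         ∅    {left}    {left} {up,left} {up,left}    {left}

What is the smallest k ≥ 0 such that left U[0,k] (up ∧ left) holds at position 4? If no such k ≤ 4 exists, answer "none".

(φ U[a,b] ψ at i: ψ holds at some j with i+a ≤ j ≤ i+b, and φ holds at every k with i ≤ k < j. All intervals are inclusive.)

Need earliest j ≥ 4 with (up ∧ left), and left at every k in [4,j-1].
  j=4: rhs fails.
  j=5: rhs fails.
  j=6: rhs holds; lhs holds on [4,5]. k = 2.

2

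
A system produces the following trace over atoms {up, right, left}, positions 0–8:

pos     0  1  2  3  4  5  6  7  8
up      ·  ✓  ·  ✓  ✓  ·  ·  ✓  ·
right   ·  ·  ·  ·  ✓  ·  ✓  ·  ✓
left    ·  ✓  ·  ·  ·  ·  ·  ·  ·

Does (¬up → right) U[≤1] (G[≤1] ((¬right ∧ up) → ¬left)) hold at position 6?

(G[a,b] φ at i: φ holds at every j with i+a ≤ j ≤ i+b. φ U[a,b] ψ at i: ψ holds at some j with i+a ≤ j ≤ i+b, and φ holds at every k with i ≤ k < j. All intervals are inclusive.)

Need some j in [6,7] with G[≤1] ((¬right ∧ up) → ¬left), and (¬up → right) at every k in [6,j-1].
  j=6: G[≤1] ((¬right ∧ up) → ¬left) holds; no prefix to check → satisfied.

True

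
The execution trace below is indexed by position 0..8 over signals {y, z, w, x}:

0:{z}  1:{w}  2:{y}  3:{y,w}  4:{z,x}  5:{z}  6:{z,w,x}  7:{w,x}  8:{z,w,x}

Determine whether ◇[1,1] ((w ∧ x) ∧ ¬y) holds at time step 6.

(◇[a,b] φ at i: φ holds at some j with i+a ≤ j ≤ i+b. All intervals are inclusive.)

Holds

Check ((w ∧ x) ∧ ¬y) at each j in [7,7]:
  j=7: true
Found at j=7 → formula holds.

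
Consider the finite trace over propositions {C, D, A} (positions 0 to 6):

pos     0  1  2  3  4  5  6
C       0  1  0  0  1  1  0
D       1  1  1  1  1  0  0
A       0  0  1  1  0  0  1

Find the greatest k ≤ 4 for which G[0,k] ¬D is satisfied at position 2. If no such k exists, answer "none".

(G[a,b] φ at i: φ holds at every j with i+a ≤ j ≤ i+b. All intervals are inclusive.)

none

¬D must hold from j=2 onward; find where it first fails.
  j=2: fails → no k works.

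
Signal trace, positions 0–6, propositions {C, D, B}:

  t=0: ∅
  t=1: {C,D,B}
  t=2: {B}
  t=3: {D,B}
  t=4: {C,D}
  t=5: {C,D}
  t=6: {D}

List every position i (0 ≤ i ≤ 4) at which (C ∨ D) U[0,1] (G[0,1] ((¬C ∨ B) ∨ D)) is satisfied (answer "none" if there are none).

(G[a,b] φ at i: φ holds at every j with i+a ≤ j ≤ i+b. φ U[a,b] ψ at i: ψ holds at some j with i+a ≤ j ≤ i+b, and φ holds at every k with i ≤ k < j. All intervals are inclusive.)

0, 1, 2, 3, 4

Evaluate at each i in [0,4]:
  i=0: ✓ (rhs at j=0)
  i=1: ✓ (rhs at j=1)
  i=2: ✓ (rhs at j=2)
  i=3: ✓ (rhs at j=3)
  i=4: ✓ (rhs at j=4)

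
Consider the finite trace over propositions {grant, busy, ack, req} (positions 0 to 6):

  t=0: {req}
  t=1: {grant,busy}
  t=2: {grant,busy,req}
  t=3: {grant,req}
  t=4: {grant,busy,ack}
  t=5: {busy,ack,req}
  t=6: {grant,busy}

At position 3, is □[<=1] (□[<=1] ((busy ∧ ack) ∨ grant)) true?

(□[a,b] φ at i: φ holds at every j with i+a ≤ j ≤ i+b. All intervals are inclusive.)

Check □[<=1] ((busy ∧ ack) ∨ grant) at every j in [3,4]:
  j=3: holds on [3,4]
  j=4: holds on [4,5]
All positions satisfy it → formula holds.

Yes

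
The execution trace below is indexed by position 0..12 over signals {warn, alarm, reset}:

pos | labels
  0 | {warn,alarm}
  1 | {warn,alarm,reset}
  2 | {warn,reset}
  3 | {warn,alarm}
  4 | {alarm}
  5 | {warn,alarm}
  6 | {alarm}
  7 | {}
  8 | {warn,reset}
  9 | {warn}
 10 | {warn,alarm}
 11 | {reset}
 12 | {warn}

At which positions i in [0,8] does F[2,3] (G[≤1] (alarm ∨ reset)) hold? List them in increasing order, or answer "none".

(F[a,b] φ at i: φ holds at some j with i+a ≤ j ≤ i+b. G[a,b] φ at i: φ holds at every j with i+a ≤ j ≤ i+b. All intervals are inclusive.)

Evaluate at each i in [0,8]:
  i=0: ✓ (witness j=2)
  i=1: ✓ (witness j=3)
  i=2: ✓ (witness j=4)
  i=3: ✓ (witness j=5)
  i=4: ✗ (none in [6,7])
  i=5: ✗ (none in [7,8])
  i=6: ✗ (none in [8,9])
  i=7: ✓ (witness j=10)
  i=8: ✓ (witness j=10)

0, 1, 2, 3, 7, 8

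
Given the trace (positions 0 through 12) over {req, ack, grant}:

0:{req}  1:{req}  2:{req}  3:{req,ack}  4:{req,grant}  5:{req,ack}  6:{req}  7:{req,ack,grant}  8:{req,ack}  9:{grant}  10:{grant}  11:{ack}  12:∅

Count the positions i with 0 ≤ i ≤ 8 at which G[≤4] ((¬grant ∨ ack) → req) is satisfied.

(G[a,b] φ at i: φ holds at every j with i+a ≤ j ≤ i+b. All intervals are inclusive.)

7

Evaluate at each i in [0,8]:
  i=0: ✓ (all of [0,4])
  i=1: ✓ (all of [1,5])
  i=2: ✓ (all of [2,6])
  i=3: ✓ (all of [3,7])
  i=4: ✓ (all of [4,8])
  i=5: ✓ (all of [5,9])
  i=6: ✓ (all of [6,10])
  i=7: ✗ (fails at j=11)
  i=8: ✗ (fails at j=11)
Positions where it holds: {0, 1, 2, 3, 4, 5, 6} → 7.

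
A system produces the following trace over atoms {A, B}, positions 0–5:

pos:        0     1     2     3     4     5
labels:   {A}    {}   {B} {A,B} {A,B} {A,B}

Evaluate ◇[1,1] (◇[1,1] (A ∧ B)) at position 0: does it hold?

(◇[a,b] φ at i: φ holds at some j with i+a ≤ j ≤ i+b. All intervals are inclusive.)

No

Check ◇[1,1] (A ∧ B) at each j in [1,1]:
  j=1: fails (none in [2,2])
No position in the window satisfies it → formula fails.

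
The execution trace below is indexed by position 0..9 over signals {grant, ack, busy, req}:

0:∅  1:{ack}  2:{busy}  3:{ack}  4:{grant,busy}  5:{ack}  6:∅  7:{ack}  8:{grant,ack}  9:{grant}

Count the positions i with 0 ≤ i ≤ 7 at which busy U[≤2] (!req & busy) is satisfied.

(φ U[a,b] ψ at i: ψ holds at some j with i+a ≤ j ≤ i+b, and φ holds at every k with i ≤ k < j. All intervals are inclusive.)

Evaluate at each i in [0,7]:
  i=0: ✗ (lhs fails at k=0 before rhs at j=2)
  i=1: ✗ (lhs fails at k=1 before rhs at j=2)
  i=2: ✓ (rhs at j=2)
  i=3: ✗ (lhs fails at k=3 before rhs at j=4)
  i=4: ✓ (rhs at j=4)
  i=5: ✗ (no rhs in [5,7])
  i=6: ✗ (no rhs in [6,8])
  i=7: ✗ (no rhs in [7,9])
Positions where it holds: {2, 4} → 2.

2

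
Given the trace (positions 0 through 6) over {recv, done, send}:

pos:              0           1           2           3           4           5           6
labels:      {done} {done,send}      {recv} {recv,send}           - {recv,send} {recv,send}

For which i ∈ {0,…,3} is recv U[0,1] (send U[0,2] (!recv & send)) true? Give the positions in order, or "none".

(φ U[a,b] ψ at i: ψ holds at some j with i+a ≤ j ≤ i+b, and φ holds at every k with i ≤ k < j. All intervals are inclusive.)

Evaluate at each i in [0,3]:
  i=0: ✗ (lhs fails at k=0 before rhs at j=1)
  i=1: ✓ (rhs at j=1)
  i=2: ✗ (no rhs in [2,3])
  i=3: ✗ (no rhs in [3,4])

1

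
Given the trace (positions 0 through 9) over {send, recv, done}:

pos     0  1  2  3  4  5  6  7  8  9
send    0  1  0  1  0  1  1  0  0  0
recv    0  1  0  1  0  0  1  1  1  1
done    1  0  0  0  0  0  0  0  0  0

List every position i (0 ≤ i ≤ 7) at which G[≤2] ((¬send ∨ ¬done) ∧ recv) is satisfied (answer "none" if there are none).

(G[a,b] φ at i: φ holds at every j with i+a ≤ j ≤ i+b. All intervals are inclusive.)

6, 7

Evaluate at each i in [0,7]:
  i=0: ✗ (fails at j=0)
  i=1: ✗ (fails at j=2)
  i=2: ✗ (fails at j=2)
  i=3: ✗ (fails at j=4)
  i=4: ✗ (fails at j=4)
  i=5: ✗ (fails at j=5)
  i=6: ✓ (all of [6,8])
  i=7: ✓ (all of [7,9])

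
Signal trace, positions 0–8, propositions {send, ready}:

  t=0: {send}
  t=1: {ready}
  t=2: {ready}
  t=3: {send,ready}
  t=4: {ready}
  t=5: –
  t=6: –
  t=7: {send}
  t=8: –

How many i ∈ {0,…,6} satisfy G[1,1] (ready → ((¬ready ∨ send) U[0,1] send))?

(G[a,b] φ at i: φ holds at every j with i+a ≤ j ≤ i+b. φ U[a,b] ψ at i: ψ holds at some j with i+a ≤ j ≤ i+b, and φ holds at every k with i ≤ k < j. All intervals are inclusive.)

Evaluate at each i in [0,6]:
  i=0: ✗ (fails at j=1)
  i=1: ✗ (fails at j=2)
  i=2: ✓ (all of [3,3])
  i=3: ✗ (fails at j=4)
  i=4: ✓ (all of [5,5])
  i=5: ✓ (all of [6,6])
  i=6: ✓ (all of [7,7])
Positions where it holds: {2, 4, 5, 6} → 4.

4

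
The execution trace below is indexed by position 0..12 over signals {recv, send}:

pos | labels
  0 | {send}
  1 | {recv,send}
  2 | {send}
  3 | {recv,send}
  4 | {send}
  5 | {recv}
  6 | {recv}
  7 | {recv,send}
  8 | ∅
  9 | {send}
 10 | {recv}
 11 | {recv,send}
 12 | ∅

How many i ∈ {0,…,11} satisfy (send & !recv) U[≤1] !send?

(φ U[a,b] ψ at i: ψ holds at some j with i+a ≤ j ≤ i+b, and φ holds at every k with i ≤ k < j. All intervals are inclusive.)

6

Evaluate at each i in [0,11]:
  i=0: ✗ (no rhs in [0,1])
  i=1: ✗ (no rhs in [1,2])
  i=2: ✗ (no rhs in [2,3])
  i=3: ✗ (no rhs in [3,4])
  i=4: ✓ (rhs at j=5; lhs holds on [4,4])
  i=5: ✓ (rhs at j=5)
  i=6: ✓ (rhs at j=6)
  i=7: ✗ (lhs fails at k=7 before rhs at j=8)
  i=8: ✓ (rhs at j=8)
  i=9: ✓ (rhs at j=10; lhs holds on [9,9])
  i=10: ✓ (rhs at j=10)
  i=11: ✗ (lhs fails at k=11 before rhs at j=12)
Positions where it holds: {4, 5, 6, 8, 9, 10} → 6.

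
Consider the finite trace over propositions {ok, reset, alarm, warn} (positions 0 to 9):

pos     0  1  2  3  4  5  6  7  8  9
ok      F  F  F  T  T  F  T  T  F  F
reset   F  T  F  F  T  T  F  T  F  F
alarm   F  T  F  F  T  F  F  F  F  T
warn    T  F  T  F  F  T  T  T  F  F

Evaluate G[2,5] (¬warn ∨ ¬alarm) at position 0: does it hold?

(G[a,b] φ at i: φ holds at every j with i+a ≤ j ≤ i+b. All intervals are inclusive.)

Check (¬warn ∨ ¬alarm) at every j in [2,5]:
  j=2: true
  j=3: true
  j=4: true
  j=5: true
All positions satisfy it → formula holds.

Yes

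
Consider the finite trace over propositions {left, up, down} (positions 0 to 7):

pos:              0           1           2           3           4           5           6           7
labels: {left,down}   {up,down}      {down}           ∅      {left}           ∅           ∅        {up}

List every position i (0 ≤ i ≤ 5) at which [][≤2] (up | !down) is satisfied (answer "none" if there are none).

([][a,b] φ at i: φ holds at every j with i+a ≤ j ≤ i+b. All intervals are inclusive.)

Evaluate at each i in [0,5]:
  i=0: ✗ (fails at j=0)
  i=1: ✗ (fails at j=2)
  i=2: ✗ (fails at j=2)
  i=3: ✓ (all of [3,5])
  i=4: ✓ (all of [4,6])
  i=5: ✓ (all of [5,7])

3, 4, 5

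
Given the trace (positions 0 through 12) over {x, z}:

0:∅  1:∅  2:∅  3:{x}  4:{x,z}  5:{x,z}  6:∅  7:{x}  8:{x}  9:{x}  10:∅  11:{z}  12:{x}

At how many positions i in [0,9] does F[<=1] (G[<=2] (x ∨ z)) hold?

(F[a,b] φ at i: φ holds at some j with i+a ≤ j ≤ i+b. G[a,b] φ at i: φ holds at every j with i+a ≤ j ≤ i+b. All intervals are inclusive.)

Evaluate at each i in [0,9]:
  i=0: ✗ (none in [0,1])
  i=1: ✗ (none in [1,2])
  i=2: ✓ (witness j=3)
  i=3: ✓ (witness j=3)
  i=4: ✗ (none in [4,5])
  i=5: ✗ (none in [5,6])
  i=6: ✓ (witness j=7)
  i=7: ✓ (witness j=7)
  i=8: ✗ (none in [8,9])
  i=9: ✗ (none in [9,10])
Positions where it holds: {2, 3, 6, 7} → 4.

4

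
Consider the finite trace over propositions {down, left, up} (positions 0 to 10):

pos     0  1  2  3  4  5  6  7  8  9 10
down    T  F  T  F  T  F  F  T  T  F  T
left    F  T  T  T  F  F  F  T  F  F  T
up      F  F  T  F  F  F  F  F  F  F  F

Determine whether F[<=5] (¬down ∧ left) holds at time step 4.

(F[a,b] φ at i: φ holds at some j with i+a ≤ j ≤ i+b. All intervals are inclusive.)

No

Check (¬down ∧ left) at each j in [4,9]:
  j=4: false
  j=5: false
  j=6: false
  j=7: false
  j=8: false
  j=9: false
No position in the window satisfies it → formula fails.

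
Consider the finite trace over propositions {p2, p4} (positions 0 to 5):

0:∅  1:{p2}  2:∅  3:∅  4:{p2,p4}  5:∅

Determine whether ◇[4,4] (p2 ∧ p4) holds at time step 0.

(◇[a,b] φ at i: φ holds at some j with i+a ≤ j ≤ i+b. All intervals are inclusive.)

Check (p2 ∧ p4) at each j in [4,4]:
  j=4: true
Found at j=4 → formula holds.

Yes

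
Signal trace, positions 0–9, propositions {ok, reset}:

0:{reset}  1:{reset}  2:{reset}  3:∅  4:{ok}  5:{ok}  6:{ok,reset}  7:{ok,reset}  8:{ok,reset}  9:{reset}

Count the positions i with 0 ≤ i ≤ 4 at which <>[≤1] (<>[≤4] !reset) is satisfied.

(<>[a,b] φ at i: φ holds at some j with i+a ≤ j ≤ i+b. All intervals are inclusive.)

5

Evaluate at each i in [0,4]:
  i=0: ✓ (witness j=0)
  i=1: ✓ (witness j=1)
  i=2: ✓ (witness j=2)
  i=3: ✓ (witness j=3)
  i=4: ✓ (witness j=4)
Positions where it holds: {0, 1, 2, 3, 4} → 5.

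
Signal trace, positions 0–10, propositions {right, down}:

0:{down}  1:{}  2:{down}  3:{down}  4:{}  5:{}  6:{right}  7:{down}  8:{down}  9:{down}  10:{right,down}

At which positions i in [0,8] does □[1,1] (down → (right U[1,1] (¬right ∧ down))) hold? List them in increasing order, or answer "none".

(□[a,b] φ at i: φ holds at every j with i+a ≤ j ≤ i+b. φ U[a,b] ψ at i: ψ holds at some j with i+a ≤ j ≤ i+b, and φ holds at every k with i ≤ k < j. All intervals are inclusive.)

0, 3, 4, 5

Evaluate at each i in [0,8]:
  i=0: ✓ (all of [1,1])
  i=1: ✗ (fails at j=2)
  i=2: ✗ (fails at j=3)
  i=3: ✓ (all of [4,4])
  i=4: ✓ (all of [5,5])
  i=5: ✓ (all of [6,6])
  i=6: ✗ (fails at j=7)
  i=7: ✗ (fails at j=8)
  i=8: ✗ (fails at j=9)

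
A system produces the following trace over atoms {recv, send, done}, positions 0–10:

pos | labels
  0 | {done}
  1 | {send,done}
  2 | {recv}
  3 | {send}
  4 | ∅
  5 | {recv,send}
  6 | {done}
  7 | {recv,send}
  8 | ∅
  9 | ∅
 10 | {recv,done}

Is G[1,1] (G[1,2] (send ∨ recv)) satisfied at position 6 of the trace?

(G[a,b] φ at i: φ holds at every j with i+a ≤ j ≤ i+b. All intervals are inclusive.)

Does not hold

Check G[1,2] (send ∨ recv) at every j in [7,7]:
  j=7: fails at 8
Fails at j=7 → formula fails.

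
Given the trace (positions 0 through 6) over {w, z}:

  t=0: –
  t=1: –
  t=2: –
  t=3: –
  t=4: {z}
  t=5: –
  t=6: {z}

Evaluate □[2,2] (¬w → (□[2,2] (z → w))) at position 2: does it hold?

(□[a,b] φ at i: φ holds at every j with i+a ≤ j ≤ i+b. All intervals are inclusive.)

Check (¬w → (□[2,2] (z → w))) at every j in [4,4]:
  j=4: antecedent true; consequent fails at 6 → ✗
Fails at j=4 → formula fails.

Does not hold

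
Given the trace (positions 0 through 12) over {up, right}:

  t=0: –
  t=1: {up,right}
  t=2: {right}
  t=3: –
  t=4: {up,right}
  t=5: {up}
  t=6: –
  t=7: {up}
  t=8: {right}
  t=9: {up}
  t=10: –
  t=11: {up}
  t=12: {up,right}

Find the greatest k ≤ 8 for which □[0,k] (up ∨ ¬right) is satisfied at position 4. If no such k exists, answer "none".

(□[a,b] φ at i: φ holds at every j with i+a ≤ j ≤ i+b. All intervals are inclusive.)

3

(up ∨ ¬right) must hold from j=4 onward; find where it first fails.
  j=4: holds
  j=5: holds
  j=6: holds
  j=7: holds
  j=8: fails
Holds on [4,7], so largest k = 3.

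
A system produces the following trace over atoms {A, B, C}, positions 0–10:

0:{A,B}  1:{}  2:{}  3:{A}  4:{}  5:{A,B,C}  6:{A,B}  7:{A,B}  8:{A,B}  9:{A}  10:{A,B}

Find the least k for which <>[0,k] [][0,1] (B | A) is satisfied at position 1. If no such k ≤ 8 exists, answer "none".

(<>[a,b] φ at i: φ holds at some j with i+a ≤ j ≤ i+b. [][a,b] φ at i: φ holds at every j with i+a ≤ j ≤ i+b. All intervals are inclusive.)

4

Scan j = 1,2,… for [][0,1] (B | A):
  j=1: fails
  j=2: fails
  j=3: fails
  j=4: fails
  j=5: holds
First hit at j=5, so smallest k = 5-1 = 4.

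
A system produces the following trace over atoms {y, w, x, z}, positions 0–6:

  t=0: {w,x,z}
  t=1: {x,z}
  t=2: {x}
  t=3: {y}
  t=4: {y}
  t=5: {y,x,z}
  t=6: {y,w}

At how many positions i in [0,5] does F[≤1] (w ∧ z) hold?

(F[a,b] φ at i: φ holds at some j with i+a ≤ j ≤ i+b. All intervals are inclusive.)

1

Evaluate at each i in [0,5]:
  i=0: ✓ (witness j=0)
  i=1: ✗ (none in [1,2])
  i=2: ✗ (none in [2,3])
  i=3: ✗ (none in [3,4])
  i=4: ✗ (none in [4,5])
  i=5: ✗ (none in [5,6])
Positions where it holds: {0} → 1.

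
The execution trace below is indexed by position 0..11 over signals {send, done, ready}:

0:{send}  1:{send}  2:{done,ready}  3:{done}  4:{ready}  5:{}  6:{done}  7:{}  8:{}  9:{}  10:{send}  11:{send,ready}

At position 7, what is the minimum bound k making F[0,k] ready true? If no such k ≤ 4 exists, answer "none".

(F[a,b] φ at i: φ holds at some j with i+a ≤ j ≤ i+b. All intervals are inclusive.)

4

Scan j = 7,8,… for ready:
  j=7: fails
  j=8: fails
  j=9: fails
  j=10: fails
  j=11: holds
First hit at j=11, so smallest k = 11-7 = 4.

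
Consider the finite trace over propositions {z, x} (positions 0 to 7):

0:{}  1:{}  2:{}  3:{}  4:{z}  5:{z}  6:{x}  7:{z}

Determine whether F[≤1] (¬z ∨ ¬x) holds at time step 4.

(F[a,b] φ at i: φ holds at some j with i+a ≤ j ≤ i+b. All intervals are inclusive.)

Check (¬z ∨ ¬x) at each j in [4,5]:
  j=4: true
  j=5: true
Found at j=4 → formula holds.

Holds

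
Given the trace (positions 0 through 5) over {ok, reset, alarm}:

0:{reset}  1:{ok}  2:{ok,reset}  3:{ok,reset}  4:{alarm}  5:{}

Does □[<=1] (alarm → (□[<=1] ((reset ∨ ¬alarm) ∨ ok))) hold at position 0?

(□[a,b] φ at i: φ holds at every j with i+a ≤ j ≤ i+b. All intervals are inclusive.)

True

Check (alarm → (□[<=1] ((reset ∨ ¬alarm) ∨ ok))) at every j in [0,1]:
  j=0: antecedent false → ✓
  j=1: antecedent false → ✓
All positions satisfy it → formula holds.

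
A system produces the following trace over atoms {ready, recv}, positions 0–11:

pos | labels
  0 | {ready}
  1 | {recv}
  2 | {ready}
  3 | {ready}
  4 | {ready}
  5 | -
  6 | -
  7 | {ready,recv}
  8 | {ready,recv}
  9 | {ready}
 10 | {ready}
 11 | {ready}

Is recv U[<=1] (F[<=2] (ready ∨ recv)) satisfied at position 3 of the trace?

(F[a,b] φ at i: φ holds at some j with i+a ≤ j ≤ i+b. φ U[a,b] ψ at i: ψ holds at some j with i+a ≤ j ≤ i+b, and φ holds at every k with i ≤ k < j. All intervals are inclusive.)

Need some j in [3,4] with F[<=2] (ready ∨ recv), and recv at every k in [3,j-1].
  j=3: F[<=2] (ready ∨ recv) holds; no prefix to check → satisfied.

Yes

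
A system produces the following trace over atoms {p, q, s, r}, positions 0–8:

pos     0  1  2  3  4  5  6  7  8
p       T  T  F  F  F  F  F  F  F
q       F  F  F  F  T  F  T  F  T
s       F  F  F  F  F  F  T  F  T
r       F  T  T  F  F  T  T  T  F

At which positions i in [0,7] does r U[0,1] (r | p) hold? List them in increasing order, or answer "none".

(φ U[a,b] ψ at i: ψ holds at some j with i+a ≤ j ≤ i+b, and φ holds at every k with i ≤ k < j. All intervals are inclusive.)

0, 1, 2, 5, 6, 7

Evaluate at each i in [0,7]:
  i=0: ✓ (rhs at j=0)
  i=1: ✓ (rhs at j=1)
  i=2: ✓ (rhs at j=2)
  i=3: ✗ (no rhs in [3,4])
  i=4: ✗ (lhs fails at k=4 before rhs at j=5)
  i=5: ✓ (rhs at j=5)
  i=6: ✓ (rhs at j=6)
  i=7: ✓ (rhs at j=7)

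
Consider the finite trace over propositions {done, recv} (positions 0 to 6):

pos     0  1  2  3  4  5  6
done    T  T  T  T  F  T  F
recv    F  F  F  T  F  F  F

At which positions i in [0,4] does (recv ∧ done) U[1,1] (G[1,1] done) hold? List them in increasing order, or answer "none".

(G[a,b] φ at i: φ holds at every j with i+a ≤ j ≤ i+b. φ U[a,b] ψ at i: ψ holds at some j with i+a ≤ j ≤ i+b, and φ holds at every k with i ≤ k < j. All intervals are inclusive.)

Evaluate at each i in [0,4]:
  i=0: ✗ (lhs fails at k=0 before rhs at j=1)
  i=1: ✗ (lhs fails at k=1 before rhs at j=2)
  i=2: ✗ (no rhs in [3,3])
  i=3: ✓ (rhs at j=4; lhs holds on [3,3])
  i=4: ✗ (no rhs in [5,5])

3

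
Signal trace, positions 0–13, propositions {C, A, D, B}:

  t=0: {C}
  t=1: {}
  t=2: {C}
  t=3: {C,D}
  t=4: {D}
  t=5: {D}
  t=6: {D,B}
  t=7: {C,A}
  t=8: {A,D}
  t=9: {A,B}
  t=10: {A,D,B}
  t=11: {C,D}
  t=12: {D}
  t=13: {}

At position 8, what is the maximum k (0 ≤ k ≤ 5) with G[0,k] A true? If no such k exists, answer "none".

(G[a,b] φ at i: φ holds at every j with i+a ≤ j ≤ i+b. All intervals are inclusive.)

2

A must hold from j=8 onward; find where it first fails.
  j=8: holds
  j=9: holds
  j=10: holds
  j=11: fails
Holds on [8,10], so largest k = 2.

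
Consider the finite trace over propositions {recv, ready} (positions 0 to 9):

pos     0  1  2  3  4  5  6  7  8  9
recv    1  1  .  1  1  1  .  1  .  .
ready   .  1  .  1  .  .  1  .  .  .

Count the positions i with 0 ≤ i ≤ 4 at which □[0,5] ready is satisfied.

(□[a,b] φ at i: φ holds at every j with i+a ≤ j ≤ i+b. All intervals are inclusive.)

0

Evaluate at each i in [0,4]:
  i=0: ✗ (fails at j=0)
  i=1: ✗ (fails at j=2)
  i=2: ✗ (fails at j=2)
  i=3: ✗ (fails at j=4)
  i=4: ✗ (fails at j=4)
Positions where it holds: {} → 0.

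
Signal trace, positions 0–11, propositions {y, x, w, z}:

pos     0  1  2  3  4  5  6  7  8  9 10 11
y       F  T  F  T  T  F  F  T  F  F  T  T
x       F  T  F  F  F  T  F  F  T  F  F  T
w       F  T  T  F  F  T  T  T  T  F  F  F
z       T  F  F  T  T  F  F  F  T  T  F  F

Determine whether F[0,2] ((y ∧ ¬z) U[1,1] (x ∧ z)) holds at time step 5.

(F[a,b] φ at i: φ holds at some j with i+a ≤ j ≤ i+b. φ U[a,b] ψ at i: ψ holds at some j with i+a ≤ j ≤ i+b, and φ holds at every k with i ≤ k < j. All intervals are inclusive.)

Check ((y ∧ ¬z) U[1,1] (x ∧ z)) at each j in [5,7]:
  j=5: fails
  j=6: fails
  j=7: holds
Found at j=7 → formula holds.

True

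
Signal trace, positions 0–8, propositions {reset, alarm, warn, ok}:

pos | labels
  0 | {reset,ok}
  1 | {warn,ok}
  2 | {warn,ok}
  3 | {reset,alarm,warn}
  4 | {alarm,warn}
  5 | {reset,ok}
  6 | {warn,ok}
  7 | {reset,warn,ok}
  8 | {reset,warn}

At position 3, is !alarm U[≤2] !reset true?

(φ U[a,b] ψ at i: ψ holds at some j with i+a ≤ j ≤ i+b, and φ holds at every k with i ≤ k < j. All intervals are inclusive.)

False

Need some j in [3,5] with !reset, and !alarm at every k in [3,j-1].
  j=3: !reset false.
  j=4: !reset holds, but !alarm fails at k=3 → not this j.
  j=5: !reset false.
No j in the window works → until fails.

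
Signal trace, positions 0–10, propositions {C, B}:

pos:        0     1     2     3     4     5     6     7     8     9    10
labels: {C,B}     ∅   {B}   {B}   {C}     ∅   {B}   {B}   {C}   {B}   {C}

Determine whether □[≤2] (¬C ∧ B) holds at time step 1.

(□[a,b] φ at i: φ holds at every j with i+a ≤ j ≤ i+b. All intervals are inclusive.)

Check (¬C ∧ B) at every j in [1,3]:
  j=1: false
  j=2: true
  j=3: true
Fails at j=1 → formula fails.

Does not hold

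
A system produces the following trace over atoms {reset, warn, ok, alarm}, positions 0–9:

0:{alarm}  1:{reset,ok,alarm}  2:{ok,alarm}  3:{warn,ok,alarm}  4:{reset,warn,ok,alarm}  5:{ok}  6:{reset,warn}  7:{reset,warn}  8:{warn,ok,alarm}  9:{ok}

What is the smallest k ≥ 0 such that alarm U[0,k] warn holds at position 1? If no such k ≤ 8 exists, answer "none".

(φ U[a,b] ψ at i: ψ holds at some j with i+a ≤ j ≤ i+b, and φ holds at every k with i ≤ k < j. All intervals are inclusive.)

Need earliest j ≥ 1 with warn, and alarm at every k in [1,j-1].
  j=1: rhs fails.
  j=2: rhs fails.
  j=3: rhs holds; lhs holds on [1,2]. k = 2.

2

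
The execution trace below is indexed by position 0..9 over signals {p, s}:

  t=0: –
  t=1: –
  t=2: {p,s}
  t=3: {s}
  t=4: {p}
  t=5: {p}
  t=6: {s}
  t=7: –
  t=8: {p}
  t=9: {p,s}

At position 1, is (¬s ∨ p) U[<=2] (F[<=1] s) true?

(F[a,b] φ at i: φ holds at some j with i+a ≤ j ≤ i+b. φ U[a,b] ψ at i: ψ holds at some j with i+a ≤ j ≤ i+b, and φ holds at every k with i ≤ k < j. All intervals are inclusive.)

Need some j in [1,3] with F[<=1] s, and (¬s ∨ p) at every k in [1,j-1].
  j=1: F[<=1] s holds; no prefix to check → satisfied.

Holds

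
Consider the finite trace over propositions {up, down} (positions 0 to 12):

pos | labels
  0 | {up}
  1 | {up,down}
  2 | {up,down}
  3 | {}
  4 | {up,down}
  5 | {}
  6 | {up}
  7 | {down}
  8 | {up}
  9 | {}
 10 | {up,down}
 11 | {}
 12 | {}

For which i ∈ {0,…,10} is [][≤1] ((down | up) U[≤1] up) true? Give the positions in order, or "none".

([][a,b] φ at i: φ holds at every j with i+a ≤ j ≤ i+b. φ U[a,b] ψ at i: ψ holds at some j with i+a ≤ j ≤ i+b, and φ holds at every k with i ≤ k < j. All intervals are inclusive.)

0, 1, 6, 7

Evaluate at each i in [0,10]:
  i=0: ✓ (all of [0,1])
  i=1: ✓ (all of [1,2])
  i=2: ✗ (fails at j=3)
  i=3: ✗ (fails at j=3)
  i=4: ✗ (fails at j=5)
  i=5: ✗ (fails at j=5)
  i=6: ✓ (all of [6,7])
  i=7: ✓ (all of [7,8])
  i=8: ✗ (fails at j=9)
  i=9: ✗ (fails at j=9)
  i=10: ✗ (fails at j=11)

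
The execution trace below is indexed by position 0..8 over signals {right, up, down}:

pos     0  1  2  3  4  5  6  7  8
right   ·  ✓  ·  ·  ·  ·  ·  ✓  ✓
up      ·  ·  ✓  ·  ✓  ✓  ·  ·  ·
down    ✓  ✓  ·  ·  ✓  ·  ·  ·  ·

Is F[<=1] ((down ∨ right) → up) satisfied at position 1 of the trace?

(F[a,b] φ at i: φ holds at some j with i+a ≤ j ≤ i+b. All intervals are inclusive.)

True

Check ((down ∨ right) → up) at each j in [1,2]:
  j=1: false
  j=2: true
Found at j=2 → formula holds.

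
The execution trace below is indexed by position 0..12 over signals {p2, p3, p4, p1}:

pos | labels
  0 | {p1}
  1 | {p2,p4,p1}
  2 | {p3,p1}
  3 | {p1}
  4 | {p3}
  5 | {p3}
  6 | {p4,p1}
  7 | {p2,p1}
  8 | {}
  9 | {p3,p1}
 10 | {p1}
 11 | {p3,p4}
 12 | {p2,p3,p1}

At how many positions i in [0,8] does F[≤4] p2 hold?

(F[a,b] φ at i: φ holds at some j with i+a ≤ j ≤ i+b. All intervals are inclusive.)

8

Evaluate at each i in [0,8]:
  i=0: ✓ (witness j=1)
  i=1: ✓ (witness j=1)
  i=2: ✗ (none in [2,6])
  i=3: ✓ (witness j=7)
  i=4: ✓ (witness j=7)
  i=5: ✓ (witness j=7)
  i=6: ✓ (witness j=7)
  i=7: ✓ (witness j=7)
  i=8: ✓ (witness j=12)
Positions where it holds: {0, 1, 3, 4, 5, 6, 7, 8} → 8.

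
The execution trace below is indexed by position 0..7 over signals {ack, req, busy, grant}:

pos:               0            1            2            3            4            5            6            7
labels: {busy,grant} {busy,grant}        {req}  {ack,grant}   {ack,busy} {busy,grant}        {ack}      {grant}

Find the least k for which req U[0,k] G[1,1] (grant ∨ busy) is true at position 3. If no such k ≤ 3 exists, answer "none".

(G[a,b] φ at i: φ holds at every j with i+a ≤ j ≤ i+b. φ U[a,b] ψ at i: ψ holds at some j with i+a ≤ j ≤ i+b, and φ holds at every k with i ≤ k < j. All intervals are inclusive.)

Need earliest j ≥ 3 with G[1,1] (grant ∨ busy), and req at every k in [3,j-1].
  j=3: rhs holds (empty prefix). k = 0.

0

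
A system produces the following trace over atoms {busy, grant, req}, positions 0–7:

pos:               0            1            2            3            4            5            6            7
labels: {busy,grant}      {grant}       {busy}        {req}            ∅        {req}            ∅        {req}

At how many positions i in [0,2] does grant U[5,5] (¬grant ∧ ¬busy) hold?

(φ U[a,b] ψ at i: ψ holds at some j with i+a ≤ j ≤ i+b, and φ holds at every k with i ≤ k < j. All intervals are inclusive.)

Evaluate at each i in [0,2]:
  i=0: ✗ (lhs fails at k=2 before rhs at j=5)
  i=1: ✗ (lhs fails at k=2 before rhs at j=6)
  i=2: ✗ (lhs fails at k=2 before rhs at j=7)
Positions where it holds: {} → 0.

0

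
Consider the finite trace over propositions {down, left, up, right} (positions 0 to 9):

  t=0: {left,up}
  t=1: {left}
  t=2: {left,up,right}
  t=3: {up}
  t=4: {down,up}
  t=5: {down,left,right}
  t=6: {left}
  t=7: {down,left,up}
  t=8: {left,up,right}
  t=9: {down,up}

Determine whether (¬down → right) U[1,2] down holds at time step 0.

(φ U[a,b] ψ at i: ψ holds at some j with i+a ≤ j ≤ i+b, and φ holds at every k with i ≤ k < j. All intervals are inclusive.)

Does not hold

Need some j in [1,2] with down, and (¬down → right) at every k in [0,j-1].
  j=1: down false.
  j=2: down false.
No j in the window works → until fails.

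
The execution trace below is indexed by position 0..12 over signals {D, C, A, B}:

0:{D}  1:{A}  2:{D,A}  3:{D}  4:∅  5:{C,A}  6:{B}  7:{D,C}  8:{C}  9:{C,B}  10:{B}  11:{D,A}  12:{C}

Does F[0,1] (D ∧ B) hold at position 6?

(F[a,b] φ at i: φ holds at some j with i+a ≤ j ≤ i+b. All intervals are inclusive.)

Does not hold

Check (D ∧ B) at each j in [6,7]:
  j=6: false
  j=7: false
No position in the window satisfies it → formula fails.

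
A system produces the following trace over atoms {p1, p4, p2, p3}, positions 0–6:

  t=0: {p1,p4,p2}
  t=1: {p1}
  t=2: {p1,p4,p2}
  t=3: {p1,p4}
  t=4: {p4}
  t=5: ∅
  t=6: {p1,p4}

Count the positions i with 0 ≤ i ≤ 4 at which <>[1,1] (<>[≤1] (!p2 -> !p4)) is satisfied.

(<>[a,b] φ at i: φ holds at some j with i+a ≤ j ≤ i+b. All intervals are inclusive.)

4

Evaluate at each i in [0,4]:
  i=0: ✓ (witness j=1)
  i=1: ✓ (witness j=2)
  i=2: ✗ (none in [3,3])
  i=3: ✓ (witness j=4)
  i=4: ✓ (witness j=5)
Positions where it holds: {0, 1, 3, 4} → 4.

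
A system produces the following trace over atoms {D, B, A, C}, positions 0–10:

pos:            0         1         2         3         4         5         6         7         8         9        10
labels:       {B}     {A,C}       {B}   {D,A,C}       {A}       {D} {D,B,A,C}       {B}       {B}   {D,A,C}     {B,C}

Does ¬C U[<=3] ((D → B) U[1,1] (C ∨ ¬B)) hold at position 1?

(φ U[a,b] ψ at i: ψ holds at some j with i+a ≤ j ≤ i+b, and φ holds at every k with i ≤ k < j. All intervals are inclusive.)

Need some j in [1,4] with ((D → B) U[1,1] (C ∨ ¬B)), and ¬C at every k in [1,j-1].
  j=1: ((D → B) U[1,1] (C ∨ ¬B)) — fails.
  j=2: ((D → B) U[1,1] (C ∨ ¬B)) holds, but ¬C fails at k=1 → not this j.
  j=3: ((D → B) U[1,1] (C ∨ ¬B)) — fails.
  j=4: ((D → B) U[1,1] (C ∨ ¬B)) holds, but ¬C fails at k=1 → not this j.
No j in the window works → until fails.

No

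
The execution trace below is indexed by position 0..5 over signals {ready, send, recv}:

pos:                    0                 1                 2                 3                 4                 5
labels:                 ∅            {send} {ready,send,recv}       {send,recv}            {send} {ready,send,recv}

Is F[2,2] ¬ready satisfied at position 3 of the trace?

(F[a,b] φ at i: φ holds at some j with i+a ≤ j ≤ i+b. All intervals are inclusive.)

Does not hold

Check ¬ready at each j in [5,5]:
  j=5: false
No position in the window satisfies it → formula fails.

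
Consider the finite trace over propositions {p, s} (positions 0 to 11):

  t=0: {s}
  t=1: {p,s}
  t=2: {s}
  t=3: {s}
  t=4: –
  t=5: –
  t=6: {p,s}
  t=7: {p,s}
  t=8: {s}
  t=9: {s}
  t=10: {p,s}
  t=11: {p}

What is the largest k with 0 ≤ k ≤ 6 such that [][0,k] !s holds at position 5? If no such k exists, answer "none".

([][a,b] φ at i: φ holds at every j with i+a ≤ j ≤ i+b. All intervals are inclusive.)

0

!s must hold from j=5 onward; find where it first fails.
  j=5: holds
  j=6: fails
Holds on [5,5], so largest k = 0.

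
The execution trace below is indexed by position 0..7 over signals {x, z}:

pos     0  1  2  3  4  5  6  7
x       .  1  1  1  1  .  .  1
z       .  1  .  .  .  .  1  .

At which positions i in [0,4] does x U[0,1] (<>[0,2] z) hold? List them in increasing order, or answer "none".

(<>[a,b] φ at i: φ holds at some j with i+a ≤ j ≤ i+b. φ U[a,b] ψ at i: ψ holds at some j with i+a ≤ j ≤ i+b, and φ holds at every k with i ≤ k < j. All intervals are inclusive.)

0, 1, 3, 4

Evaluate at each i in [0,4]:
  i=0: ✓ (rhs at j=0)
  i=1: ✓ (rhs at j=1)
  i=2: ✗ (no rhs in [2,3])
  i=3: ✓ (rhs at j=4; lhs holds on [3,3])
  i=4: ✓ (rhs at j=4)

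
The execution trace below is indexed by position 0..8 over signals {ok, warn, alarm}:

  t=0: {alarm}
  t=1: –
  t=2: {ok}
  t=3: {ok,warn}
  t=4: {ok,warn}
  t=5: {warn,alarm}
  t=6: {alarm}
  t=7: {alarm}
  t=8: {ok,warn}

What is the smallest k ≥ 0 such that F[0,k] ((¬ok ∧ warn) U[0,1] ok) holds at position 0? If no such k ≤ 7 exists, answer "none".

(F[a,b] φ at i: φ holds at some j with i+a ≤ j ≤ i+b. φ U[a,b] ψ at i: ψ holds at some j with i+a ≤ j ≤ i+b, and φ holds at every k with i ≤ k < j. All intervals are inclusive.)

2

Scan j = 0,1,… for ((¬ok ∧ warn) U[0,1] ok):
  j=0: fails
  j=1: fails
  j=2: holds
First hit at j=2, so smallest k = 2-0 = 2.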